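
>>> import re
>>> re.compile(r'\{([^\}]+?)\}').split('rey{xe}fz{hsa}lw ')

['rey', 'xe', 'fz', 'hsa', 'lw ']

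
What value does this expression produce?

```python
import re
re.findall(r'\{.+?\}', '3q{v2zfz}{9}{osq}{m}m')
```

['{v2zfz}', '{9}', '{osq}', '{m}']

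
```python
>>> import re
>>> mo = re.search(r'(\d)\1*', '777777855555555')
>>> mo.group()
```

'777777'

`\1` has to match the exact text group 1 already captured.
`re.search` scans for the first position where the pattern succeeds.
The match spans [0:6] → '777777'.
Captured: group 1 = '7'.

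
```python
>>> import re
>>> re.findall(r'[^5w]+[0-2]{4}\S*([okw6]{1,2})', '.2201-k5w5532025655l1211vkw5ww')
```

Pattern: one or more of any character except [5w]; then exactly 4 of a character in [0-2], then zero or more of a non-whitespace character; then 1 to 2 of one of [okw6] (captured).
Because there's exactly one group, `findall` drops the full match and keeps group 1 from the one hit.

['w']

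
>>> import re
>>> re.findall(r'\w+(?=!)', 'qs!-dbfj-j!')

['qs', 'j']

The positive lookaround only admits positions where the adjacent text matches; those characters stay outside the span.
No capturing groups, so `findall` returns the 2 full match strings.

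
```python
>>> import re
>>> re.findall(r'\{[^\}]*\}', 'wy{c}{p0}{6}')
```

Matches: at [2:5] → '{c}'; at [5:9] → '{p0}'; at [9:12] → '{6}'.
`findall` yields the raw match text (3 of them) because the pattern has no groups.

['{c}', '{p0}', '{6}']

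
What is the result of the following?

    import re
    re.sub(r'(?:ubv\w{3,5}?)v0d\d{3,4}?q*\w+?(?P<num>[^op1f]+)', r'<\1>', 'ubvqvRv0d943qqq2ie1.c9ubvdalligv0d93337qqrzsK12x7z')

Because the quantifier is non-greedy, it stops expanding at the earliest point where the rest of the pattern can succeed.
Each match is replaced using the text its own group 1 captured.

'<ie>1.c9ubvdalligv0d93337qqrzsK12x7z'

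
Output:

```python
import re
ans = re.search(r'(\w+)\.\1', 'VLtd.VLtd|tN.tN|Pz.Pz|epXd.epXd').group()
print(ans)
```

VLtd.VLtd

A backreference is literal: `\1` must see the identical characters the first group matched.
`search` walks the string left to right and returns the first match it finds.
The match spans [0:9] → 'VLtd.VLtd'.
Captured: group 1 = 'VLtd'.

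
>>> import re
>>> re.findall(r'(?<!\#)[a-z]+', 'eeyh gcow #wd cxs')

['eeyh', 'gcow', 'd', 'cxs']

Because the assertion is negative and zero-width, positions next to the forbidden text are skipped.
Walking the string: at [0:4] → 'eeyh'; at [5:9] → 'gcow'; at [12:13] → 'd'; at [14:17] → 'cxs'.
No capturing groups, so `findall` returns the 4 full match strings.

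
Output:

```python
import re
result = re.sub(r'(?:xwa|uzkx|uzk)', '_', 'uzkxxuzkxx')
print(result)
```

Branches in `(...|...)` are attempted left-to-right; the first branch that allows the whole pattern to succeed is taken.
Each match is replaced by '_'.

_x_x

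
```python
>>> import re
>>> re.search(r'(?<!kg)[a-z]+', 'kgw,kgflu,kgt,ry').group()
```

A negative assertion filters positions out without eating any characters.
The match spans [0:3] → 'kgw'.

'kgw'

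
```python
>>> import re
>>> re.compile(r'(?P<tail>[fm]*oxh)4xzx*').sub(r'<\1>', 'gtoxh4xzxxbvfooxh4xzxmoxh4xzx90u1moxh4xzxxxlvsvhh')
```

This matches zero or more of one of [fm], then the literal 'oxh' (captured as 'tail'); then the literal '4xz', then zero or more of the literal 'x'.
Matches: at [2:10] → 'oxh4xzxx'; at [14:21] → 'oxh4xzx'; at [21:29] → 'moxh4xzx'; at [33:43] → 'moxh4xzxxx'.
Each match is replaced using the text its own group 1 captured.

'gt<oxh>bvfo<oxh><moxh>90u1<moxh>lvsvhh'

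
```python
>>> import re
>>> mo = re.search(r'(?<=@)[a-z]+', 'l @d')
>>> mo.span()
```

(3, 4)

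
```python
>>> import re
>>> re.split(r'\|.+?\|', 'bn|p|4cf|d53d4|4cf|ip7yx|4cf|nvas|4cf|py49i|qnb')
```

['bn', '4cf', '4cf', '4cf', '4cf', 'qnb']

Lazy quantifiers expand one character at a time until the remainder of the pattern can match.
Matches to split on: at [2:5] → '|p|'; at [8:15] → '|d53d4|'; at [18:25] → '|ip7yx|'; at [28:34] → '|nvas|'; at [37:44] → '|py49i|'.
The string is cut at each match, leaving 6 pieces.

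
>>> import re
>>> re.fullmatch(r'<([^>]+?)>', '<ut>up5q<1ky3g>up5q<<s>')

For `fullmatch`, every character of the input must be accounted for by the pattern.
Here the pattern can't cover the whole string, so the call returns None.

None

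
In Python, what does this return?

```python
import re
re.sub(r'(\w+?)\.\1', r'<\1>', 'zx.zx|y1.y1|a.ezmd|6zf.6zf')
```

A backreference is literal: `\1` must see the identical characters the first group matched.
Matches: at [0:5] → 'zx.zx'; at [6:11] → 'y1.y1'; at [19:26] → '6zf.6zf'.
The replacement refers to a captured group, so each match is rewritten using its own captured text.

'<zx>|<y1>|a.ezmd|<6zf>'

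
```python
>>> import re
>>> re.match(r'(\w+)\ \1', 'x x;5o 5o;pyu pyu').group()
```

`re.match` won't scan ahead — the pattern has to work from the very first character.
The match spans [0:3] → 'x x'.

'x x'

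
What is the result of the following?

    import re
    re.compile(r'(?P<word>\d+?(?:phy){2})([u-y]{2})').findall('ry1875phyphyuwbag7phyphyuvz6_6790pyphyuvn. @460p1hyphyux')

The pattern matches one or more of a digit (lazy), then the literal 'phy' repeated 2 times (captured as 'word'); then exactly 2 of a character in [u-y] (captured).
2 groups means each result is a tuple of 2 captured strings — 2 here.

[('1875phyphy', 'uw'), ('7phyphy', 'uv')]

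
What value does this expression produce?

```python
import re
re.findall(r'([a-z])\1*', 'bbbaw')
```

`\1` has to match the exact text group 1 already captured.
`findall` collects group 1 from each match (3 total).

['b', 'a', 'w']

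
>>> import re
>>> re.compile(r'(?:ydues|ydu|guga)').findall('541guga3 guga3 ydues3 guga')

['guga', 'guga', 'ydues', 'guga']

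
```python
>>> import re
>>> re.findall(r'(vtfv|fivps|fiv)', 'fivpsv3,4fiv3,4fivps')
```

['fivps', 'fiv', 'fivps']

Alternation isn't longest-match — the leftmost alternative that fits at this position is chosen.
Matches: at [0:5] match 'fivps', group 1 = 'fivps'; at [9:12] match 'fiv', group 1 = 'fiv'; at [15:20] match 'fivps', group 1 = 'fivps'.
Because there's exactly one group, `findall` drops the full match and keeps group 1 from each hit.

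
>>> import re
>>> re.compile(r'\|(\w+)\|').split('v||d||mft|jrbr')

Matches to split on: at [2:5] → '|d|'; at [5:10] → '|mft|'.
`re.split` interleaves the captured-group text with the surrounding fragments.

['v|', 'd', '', 'mft', 'jrbr']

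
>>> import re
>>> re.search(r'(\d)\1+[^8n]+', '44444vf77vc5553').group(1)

'4'

A backreference is literal: `\1` must see the identical characters the first group matched.
`re.search` tries every starting position until one works.
The match spans [0:15] → '44444vf77vc5553'.
Captured: group 1 = '4'.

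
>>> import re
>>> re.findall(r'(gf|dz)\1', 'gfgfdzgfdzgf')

`\1` is not a pattern — it's the concrete string captured by group 1, re-applied verbatim.
`findall` collects group 1 from the one match (1 total).

['gf']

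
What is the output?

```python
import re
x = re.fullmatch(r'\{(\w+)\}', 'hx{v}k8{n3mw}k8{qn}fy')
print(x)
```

None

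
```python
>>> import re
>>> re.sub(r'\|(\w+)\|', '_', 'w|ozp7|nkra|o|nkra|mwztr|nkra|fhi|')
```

'w_nkra_nkra_nkra_'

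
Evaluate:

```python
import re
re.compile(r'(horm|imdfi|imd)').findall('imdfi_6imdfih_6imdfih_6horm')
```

['imdfi', 'imdfi', 'imdfi', 'horm']

Branches in `(...|...)` are attempted left-to-right; the first branch that allows the whole pattern to succeed is taken.
Matches: at [0:5] match 'imdfi', group 1 = 'imdfi'; at [7:12] match 'imdfi', group 1 = 'imdfi'; at [15:20] match 'imdfi', group 1 = 'imdfi'; at [23:27] match 'horm', group 1 = 'horm'.
With a single group, `findall` returns only what that group captured — 4 items.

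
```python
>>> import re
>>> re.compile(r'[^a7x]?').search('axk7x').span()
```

Pattern: optionally any character except [a7x].
Unlike `match`, `search` isn't anchored — it looks for the pattern anywhere in the string.
The match spans [0:0] → ''.

(0, 0)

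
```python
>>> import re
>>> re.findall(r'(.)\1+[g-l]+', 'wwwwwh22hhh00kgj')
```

['w', '2', '0']

`\1` is not a pattern — it's the concrete string captured by group 1, re-applied verbatim.
Because there's exactly one group, `findall` drops the full match and keeps group 1 from each hit.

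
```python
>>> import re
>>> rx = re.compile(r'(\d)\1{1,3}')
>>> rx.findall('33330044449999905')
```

['3', '0', '4', '9']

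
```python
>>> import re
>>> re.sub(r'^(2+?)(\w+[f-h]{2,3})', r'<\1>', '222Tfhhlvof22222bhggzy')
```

This matches anchored at the start of the string; then one or more of a literal '2' (lazy) (captured); then one or more of a word character, then 2 to 3 of a character in [f-h] (captured).
Matches: at [0:20] → '222Tfhhlvof22222bhgg'.
`\1` in the replacement pulls in group 1's text for each match.

'<2>zy'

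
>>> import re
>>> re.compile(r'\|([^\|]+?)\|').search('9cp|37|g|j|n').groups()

The match spans [3:7] → '|37|'.
Captured: group 1 = '37'.

('37',)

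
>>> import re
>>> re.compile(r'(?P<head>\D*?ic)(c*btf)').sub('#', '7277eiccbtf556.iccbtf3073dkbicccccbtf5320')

'7277#556#3073#5320'

Pattern: zero or more of a non-digit (lazy), then the literal 'ic' (captured as 'head'); then zero or more of a literal 'c', then the literal 'btf' (captured).
Matches: at [4:11] → 'eiccbtf'; at [14:21] → '.iccbtf'; at [25:37] → 'dkbicccccbtf'.
`sub` substitutes '#' at each match site.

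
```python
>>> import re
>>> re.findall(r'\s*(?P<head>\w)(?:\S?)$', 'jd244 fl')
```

['f']

Pattern: zero or more of whitespace; then a word character (captured as 'head'); then optionally a non-whitespace character (non-capturing group); then anchored at the end.
Matches: at [5:8] match ' fl', group 1 = 'f'.
With a single group, `findall` returns only what that group captured — 1 item.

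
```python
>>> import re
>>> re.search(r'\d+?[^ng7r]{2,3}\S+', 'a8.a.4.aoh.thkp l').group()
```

Pattern: one or more of a digit (lazy); then 2 to 3 of any character except [ng7r], then one or more of a non-whitespace character.
`search` walks the string left to right and returns the first match it finds.
The match spans [1:15] → '8.a.4.aoh.thkp'.

'8.a.4.aoh.thkp'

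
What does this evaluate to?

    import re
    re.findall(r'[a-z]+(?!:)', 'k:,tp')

A negative assertion filters positions out without eating any characters.
Scanning left to right: at [3:5] → 'tp'.
No capturing groups, so `findall` returns the 1 full match string.

['tp']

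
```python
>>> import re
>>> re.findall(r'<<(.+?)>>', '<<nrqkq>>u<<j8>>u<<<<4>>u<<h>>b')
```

['nrqkq', 'j8', '<<4', 'h']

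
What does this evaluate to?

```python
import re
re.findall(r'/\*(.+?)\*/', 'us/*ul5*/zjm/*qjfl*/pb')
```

A non-greedy quantifier consumes as few characters as it can — just enough that the remainder of the pattern still matches from where it stops; whatever follows it matches normally.
Walking the string: at [2:9] match '/*ul5*/', group 1 = 'ul5'; at [12:20] match '/*qjfl*/', group 1 = 'qjfl'.
With a single group, `findall` returns only what that group captured — 2 items.

['ul5', 'qjfl']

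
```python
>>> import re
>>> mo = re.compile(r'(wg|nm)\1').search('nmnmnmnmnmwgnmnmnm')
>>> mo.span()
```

The backreference `\1` re-matches whatever the first group consumed, character for character.
The match spans [0:4] → 'nmnm'.

(0, 4)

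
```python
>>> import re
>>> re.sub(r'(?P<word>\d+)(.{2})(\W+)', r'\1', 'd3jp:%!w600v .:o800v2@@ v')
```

'd3w600o800v'

This matches one or more of a digit (captured as 'word'); then exactly 2 of any character (captured); then one or more of a non-word character (captured).
Matches: at [1:7] → '3jp:%!'; at [8:15] → '600v .:'; at [16:24] → '800v2@@ '.
Each match is replaced using the text its own group 1 captured.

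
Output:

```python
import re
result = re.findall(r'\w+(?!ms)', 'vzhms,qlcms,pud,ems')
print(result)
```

`(?!…)`/`(?<!…)` only lets a position through if the neighbouring text does NOT match; no characters are consumed.
Walking the string: at [0:5] → 'vzhms'; at [6:11] → 'qlcms'; at [12:15] → 'pud'; at [16:19] → 'ems'.
No capturing groups, so `findall` returns the 4 full match strings.

['vzhms', 'qlcms', 'pud', 'ems']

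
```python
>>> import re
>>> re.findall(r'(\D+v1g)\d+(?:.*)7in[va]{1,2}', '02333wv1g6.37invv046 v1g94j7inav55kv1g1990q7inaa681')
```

['wv1g']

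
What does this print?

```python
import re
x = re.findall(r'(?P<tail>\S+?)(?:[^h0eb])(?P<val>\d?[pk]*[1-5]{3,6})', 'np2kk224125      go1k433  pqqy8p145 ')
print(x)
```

[('n', '2kk224125'), ('g', '1k433'), ('pqq', '8p145')]

Pattern: one or more of a non-whitespace character (lazy) (captured as 'tail'); then any character except [h0eb] (non-capturing group); then optionally a digit, then zero or more of one of [pk], then 3 to 6 of a character in [1-5] (captured as 'val').
Lazy quantifiers expand one character at a time until the remainder of the pattern can match.
Matches: at [0:11] match 'np2kk224125', groups = ('n', '2kk224125'); at [17:24] match 'go1k433', groups = ('g', '1k433'); at [26:35] match 'pqqy8p145', groups = ('pqq', '8p145').
Multiple groups make `findall` return tuples — one 2-tuple for each match.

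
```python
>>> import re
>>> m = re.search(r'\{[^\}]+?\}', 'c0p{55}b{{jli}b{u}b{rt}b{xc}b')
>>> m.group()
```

'{55}'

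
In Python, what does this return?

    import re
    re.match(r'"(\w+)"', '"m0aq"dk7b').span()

`match` is anchored at position 0; if the pattern doesn't fit there, it returns None.
The match spans [0:6] → '"m0aq"'.
Captured: group 1 = 'm0aq'.

(0, 6)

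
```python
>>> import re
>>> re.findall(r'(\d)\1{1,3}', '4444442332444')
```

`\1` has to match the exact text group 1 already captured.
`findall` collects group 1 from each match (4 total).

['4', '4', '3', '4']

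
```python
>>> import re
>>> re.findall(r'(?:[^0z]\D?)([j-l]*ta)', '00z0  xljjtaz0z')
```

['ljjta']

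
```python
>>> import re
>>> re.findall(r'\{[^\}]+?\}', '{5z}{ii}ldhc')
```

`findall` yields the raw match text (2 of them) because the pattern has no groups.

['{5z}', '{ii}']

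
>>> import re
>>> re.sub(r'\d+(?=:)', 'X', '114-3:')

Because the assertion is zero-width, the text it checks is not consumed and won't appear in the result.
Matches: at [4:5] → '3'.
Every occurrence is swapped for 'X'.

'114-X:'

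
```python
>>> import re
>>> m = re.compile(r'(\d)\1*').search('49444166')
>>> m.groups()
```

('4',)

`\1` is not a pattern — it's the concrete string captured by group 1, re-applied verbatim.
`search` walks the string left to right and returns the first match it finds.
The match spans [0:1] → '4'.
Captured: group 1 = '4'.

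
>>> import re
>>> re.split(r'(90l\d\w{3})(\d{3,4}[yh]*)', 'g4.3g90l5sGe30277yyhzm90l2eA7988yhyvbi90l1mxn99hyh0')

['g4.3g', '90l5sGe', '3027', '7yyhzm', '90l2eA7', '988yhy', 'vbi90l1mxn99hyh0']

Pattern: the literal '90l', then a digit, then exactly 3 of a word character (captured); then 3 to 4 of a digit, then zero or more of one of [yh] (captured).
The group in the pattern means `split` returns the separators' captures alongside the pieces.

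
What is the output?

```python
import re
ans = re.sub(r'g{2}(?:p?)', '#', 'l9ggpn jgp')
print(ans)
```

l9#n jgp

The pattern matches exactly 2 of a literal 'g'; then optionally a literal 'p' (non-capturing group).
Matches: at [2:5] → 'ggp'.
Every occurrence is swapped for '#'.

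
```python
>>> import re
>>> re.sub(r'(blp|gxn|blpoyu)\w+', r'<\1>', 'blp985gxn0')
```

'<blp>'

Matches: at [0:10] → 'blp985gxn0'.
The replacement refers to a captured group, so each match is rewritten using its own captured text.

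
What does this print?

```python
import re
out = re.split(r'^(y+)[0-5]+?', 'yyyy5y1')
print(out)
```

['', 'yyyy', 'y1']

The pattern matches anchored at the start of the string; then one or more of a literal 'y' (captured); then one or more of a character in [0-5] (lazy).
Matches to split on: at [0:5] → 'yyyy5'.
`re.split` interleaves the captured-group text with the surrounding fragments.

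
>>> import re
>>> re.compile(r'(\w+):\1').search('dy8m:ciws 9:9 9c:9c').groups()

The match spans [10:13] → '9:9'.
Captured: group 1 = '9'.

('9',)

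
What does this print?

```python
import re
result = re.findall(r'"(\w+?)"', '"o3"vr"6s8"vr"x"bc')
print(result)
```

['o3', '6s8', 'x']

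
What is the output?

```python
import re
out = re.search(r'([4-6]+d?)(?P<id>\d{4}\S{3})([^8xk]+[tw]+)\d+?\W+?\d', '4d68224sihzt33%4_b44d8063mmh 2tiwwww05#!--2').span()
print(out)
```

(0, 16)

The pattern matches one or more of a character in [4-6], then optionally the literal 'd' (captured); then exactly 4 of a digit, then exactly 3 of a non-whitespace character (captured as 'id'); then one or more of any character except [8xk], then one or more of one of [tw] (captured); then one or more of a digit (lazy), then one or more of a non-word character (lazy), then a digit.
The match spans [0:16] → '4d68224sihzt33%4'.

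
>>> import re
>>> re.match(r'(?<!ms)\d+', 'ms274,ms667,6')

None

Because the assertion is negative and zero-width, positions next to the forbidden text are skipped.
`re.match` only tries the pattern at the start of the string.
Here position 0 doesn't satisfy it, so the call returns None.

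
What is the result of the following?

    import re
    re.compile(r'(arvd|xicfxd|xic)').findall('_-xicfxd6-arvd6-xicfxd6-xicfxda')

['xicfxd', 'arvd', 'xicfxd', 'xicfxd']

Branches in `(...|...)` are attempted left-to-right; the first branch that allows the whole pattern to succeed is taken.
Matches: at [2:8] match 'xicfxd', group 1 = 'xicfxd'; at [10:14] match 'arvd', group 1 = 'arvd'; at [16:22] match 'xicfxd', group 1 = 'xicfxd'; at [24:30] match 'xicfxd', group 1 = 'xicfxd'.
`findall` collects group 1 from each match (4 total).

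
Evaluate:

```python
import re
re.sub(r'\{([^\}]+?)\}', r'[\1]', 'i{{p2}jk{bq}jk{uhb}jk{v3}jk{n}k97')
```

'i[{p2]jk[bq]jk[uhb]jk[v3]jk[n]k97'

Matches: at [1:6] → '{{p2}'; at [8:12] → '{bq}'; at [14:19] → '{uhb}'; at [21:25] → '{v3}'; at [27:30] → '{n}'.
Each match is replaced using the text its own group 1 captured.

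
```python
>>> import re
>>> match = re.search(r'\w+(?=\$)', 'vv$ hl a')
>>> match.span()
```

The `(?=…)`/`(?<=…)` assertion just peeks at neighbouring text; it doesn't advance the match position.
Unlike `match`, `search` isn't anchored — it looks for the pattern anywhere in the string.
The match spans [0:2] → 'vv'.

(0, 2)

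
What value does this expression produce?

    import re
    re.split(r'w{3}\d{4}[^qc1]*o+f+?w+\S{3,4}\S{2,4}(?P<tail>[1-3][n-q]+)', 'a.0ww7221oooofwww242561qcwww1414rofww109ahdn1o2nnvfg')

['a.0ww7221oooofwww242561qc', '1o', '2nnvfg']

This matches exactly 3 of a literal 'w', then exactly 4 of a digit, then zero or more of any character except [qc1]; then one or more of a literal 'o', then one or more of the literal 'f' (lazy), then one or more of the literal 'w'; then 3 to 4 of a non-whitespace character, then 2 to 4 of a non-whitespace character; then a character in [1-3], then one or more of a character in [n-q] (captured as 'tail').
The group in the pattern means `split` returns the separators' captures alongside the pieces.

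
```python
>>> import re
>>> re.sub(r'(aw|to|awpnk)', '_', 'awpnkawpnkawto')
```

'_pnk_pnk__'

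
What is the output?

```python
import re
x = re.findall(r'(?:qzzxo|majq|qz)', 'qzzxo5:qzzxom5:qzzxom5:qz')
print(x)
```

['qzzxo', 'qzzxo', 'qzzxo', 'qz']

Alternation tries branches left to right and keeps the first one that lets the overall match succeed at that position.
Matches: at [0:5] → 'qzzxo'; at [7:12] → 'qzzxo'; at [15:20] → 'qzzxo'; at [23:25] → 'qz'.
No capturing groups, so `findall` returns the 4 full match strings.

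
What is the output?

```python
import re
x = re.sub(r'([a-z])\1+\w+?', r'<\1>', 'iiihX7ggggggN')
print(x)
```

<i>X7<g>

A backreference is literal: `\1` must see the identical characters the first group matched.
`\1` in the replacement pulls in group 1's text for each match.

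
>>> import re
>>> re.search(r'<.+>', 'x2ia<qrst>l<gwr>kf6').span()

Unlike `match`, `search` isn't anchored — it looks for the pattern anywhere in the string.
The match spans [4:16] → '<qrst>l<gwr>'.

(4, 16)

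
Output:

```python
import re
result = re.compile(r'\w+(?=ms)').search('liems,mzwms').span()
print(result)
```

The lookaround is zero-width — it requires the adjacent text to match without consuming it, so the asserted text isn't part of the match.
The match spans [0:3] → 'lie'.

(0, 3)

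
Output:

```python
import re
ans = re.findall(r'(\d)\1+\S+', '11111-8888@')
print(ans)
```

['1']

The backreference `\1` re-matches whatever the first group consumed, character for character.
One capturing group, so `findall` returns just the captured substring from the one match — 1 in all.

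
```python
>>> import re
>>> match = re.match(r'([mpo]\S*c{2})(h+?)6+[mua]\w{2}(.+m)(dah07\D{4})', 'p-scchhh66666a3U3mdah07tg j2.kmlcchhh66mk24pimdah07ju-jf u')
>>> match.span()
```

(0, 55)

The pattern matches one of [mpo], then zero or more of a non-whitespace character, then exactly 2 of the literal 'c' (captured); then one or more of a literal 'h' (lazy) (captured); then one or more of a literal '6', then one of [mua], then exactly 2 of a word character; then one or more of any character, then a literal 'm' (captured); then the literal 'dah', then the literal '07', then exactly 4 of a non-digit (captured).
`re.match` only tries the pattern at the start of the string.
The match spans [0:55] → 'p-scchhh66666a3U3mdah07tg j2.kmlcchhh66mk24pimdah07ju-j'.
Captured: group 1 = 'p-scc', group 2 = 'hhh', group 3 = '3mdah07tg j2.kmlcchhh66mk24pim', group 4 = 'dah07ju-j'.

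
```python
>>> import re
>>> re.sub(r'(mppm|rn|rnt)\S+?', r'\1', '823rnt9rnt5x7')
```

'823rn9rn5x7'

The regex engine tests alternatives in the order written; an earlier branch that matches wins even if a later one would match more.
Matches: at [3:6] → 'rnt'; at [7:10] → 'rnt'.
Each match is replaced using the text its own group 1 captured.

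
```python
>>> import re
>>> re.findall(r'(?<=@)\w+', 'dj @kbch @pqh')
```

The lookaround is zero-width — it requires the adjacent text to match without consuming it, so the asserted text isn't part of the match.
No capturing groups, so `findall` returns the 2 full match strings.

['kbch', 'pqh']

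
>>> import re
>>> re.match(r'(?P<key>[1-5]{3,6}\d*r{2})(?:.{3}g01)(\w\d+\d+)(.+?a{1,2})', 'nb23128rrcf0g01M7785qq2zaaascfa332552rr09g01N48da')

None

Pattern: 3 to 6 of a character in [1-5], then zero or more of a digit, then exactly 2 of the literal 'r' (captured as 'key'); then exactly 3 of any character, then the literal 'g01' (non-capturing group); then a word character, then one or more of a digit, then one or more of a digit (captured); then one or more of any character (lazy), then 1 to 2 of a literal 'a' (captured).
`re.match` won't scan ahead — the pattern has to work from the very first character.
Here position 0 doesn't satisfy it, so the call returns None.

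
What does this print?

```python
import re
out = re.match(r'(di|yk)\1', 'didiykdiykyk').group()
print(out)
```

`\1` is not a pattern — it's the concrete string captured by group 1, re-applied verbatim.
`re.match` only tries the pattern at the start of the string.
The match spans [0:4] → 'didi'.
Captured: group 1 = 'di'.

didi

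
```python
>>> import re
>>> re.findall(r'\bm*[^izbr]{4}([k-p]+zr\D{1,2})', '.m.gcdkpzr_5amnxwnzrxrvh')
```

`findall` collects group 1 from the one match (1 total).

['kpzr_']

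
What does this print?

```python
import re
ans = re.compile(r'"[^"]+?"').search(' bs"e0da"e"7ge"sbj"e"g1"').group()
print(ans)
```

Unlike `match`, `search` isn't anchored — it looks for the pattern anywhere in the string.
The match spans [3:9] → '"e0da"'.

"e0da"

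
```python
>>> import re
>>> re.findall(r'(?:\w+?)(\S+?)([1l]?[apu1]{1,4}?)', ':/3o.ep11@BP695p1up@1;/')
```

A non-greedy quantifier consumes as few characters as it can — just enough that the remainder of the pattern still matches from where it stops; whatever follows it matches normally.
Multiple groups make `findall` return tuples — one 2-tuple for each match.

[('o.e', 'p'), ('1@BP695', 'p'), ('u', 'p')]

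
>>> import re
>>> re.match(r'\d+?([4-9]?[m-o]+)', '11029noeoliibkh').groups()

The match spans [0:7] → '11029no'.
Captured: group 1 = '9no'.

('9no',)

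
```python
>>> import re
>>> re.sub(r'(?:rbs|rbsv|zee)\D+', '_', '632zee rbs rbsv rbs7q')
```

'632_7q'

Matches: at [3:19] → 'zee rbs rbsv rbs'.
Every occurrence is swapped for '_'.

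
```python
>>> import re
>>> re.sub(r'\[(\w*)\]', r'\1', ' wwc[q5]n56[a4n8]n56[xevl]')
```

Matches: at [4:8] → '[q5]'; at [11:17] → '[a4n8]'; at [20:26] → '[xevl]'.
Each match is replaced using the text its own group 1 captured.

' wwcq5n56a4n8n56xevl'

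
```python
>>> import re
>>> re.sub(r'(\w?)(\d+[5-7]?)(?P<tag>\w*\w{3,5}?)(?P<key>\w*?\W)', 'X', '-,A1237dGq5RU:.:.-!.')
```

The pattern matches optionally a word character (captured); then one or more of a digit, then optionally a character in [5-7] (captured); then zero or more of a word character, then 3 to 5 of a word character (lazy) (captured as 'tag'); then zero or more of a word character (lazy), then a non-word character (captured as 'key').
Matches: at [2:14] → 'A1237dGq5RU:'.
Each match is replaced by 'X'.

'-,X.:.-!.'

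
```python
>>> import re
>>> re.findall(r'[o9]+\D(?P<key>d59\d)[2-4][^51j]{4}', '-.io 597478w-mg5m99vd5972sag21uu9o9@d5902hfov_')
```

['d597', 'd590']

This matches one or more of one of [o9], then a non-digit; then the literal 'd59', then a digit (captured as 'key'); then a character in [2-4], then exactly 4 of any character except [51j].
Walking the string: at [17:29] match '99vd5972sag2', group 1 = 'd597'; at [32:45] match '9o9@d5902hfov', group 1 = 'd590'.
One capturing group, so `findall` returns just the captured substring from each match — 2 in all.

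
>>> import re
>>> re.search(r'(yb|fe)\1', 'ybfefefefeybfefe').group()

'fefe'

`\1` is not a pattern — it's the concrete string captured by group 1, re-applied verbatim.
`re.search` tries every starting position until one works.
The match spans [2:6] → 'fefe'.
Captured: group 1 = 'fe'.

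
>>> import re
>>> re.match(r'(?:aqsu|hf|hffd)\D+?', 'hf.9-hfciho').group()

'hf.'

`re.match` won't scan ahead — the pattern has to work from the very first character.
The match spans [0:3] → 'hf.'.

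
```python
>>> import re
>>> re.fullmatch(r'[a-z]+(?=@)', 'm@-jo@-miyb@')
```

`re.fullmatch` requires the pattern to consume the entire string.
Here the string isn't matched end-to-end, so the call returns None.

None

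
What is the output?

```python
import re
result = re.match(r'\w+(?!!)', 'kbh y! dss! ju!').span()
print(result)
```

(0, 3)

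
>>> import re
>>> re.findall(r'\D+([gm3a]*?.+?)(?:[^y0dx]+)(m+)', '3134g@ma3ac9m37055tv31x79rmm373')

[('3', 'm'), ('31x', 'm')]

Pattern: one or more of a non-digit; then zero or more of one of [gm3a] (lazy), then one or more of any character (lazy) (captured); then one or more of any character except [y0dx] (non-capturing group); then one or more of a literal 'm' (captured).
Because the quantifier is non-greedy, it stops expanding at the earliest point where the rest of the pattern can succeed.
Scanning left to right: at [4:13] match 'g@ma3ac9m', groups = ('3', 'm'); at [18:28] match 'tv31x79rmm', groups = ('31x', 'm').
Multiple groups make `findall` return tuples — one 2-tuple for each match.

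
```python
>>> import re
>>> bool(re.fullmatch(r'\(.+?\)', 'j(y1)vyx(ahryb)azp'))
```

`fullmatch` succeeds only if the pattern covers the string from start to end.
Here there's no way to consume every character, so the call returns None, and `bool(None)` is False.

False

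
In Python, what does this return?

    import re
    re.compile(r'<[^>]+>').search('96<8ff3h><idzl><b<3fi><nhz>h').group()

The match spans [2:9] → '<8ff3h>'.

'<8ff3h>'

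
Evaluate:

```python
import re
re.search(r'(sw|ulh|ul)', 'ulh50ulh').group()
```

`|` is ordered: at each position the engine commits to the first alternative that works.
The match spans [0:3] → 'ulh'.

'ulh'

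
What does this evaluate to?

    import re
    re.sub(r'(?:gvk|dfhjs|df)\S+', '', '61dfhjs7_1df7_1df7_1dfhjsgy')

Each match is replaced by ''.

'61'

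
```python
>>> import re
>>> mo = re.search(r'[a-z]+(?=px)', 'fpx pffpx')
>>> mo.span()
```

The `(?=…)`/`(?<=…)` assertion just peeks at neighbouring text; it doesn't advance the match position.
`re.search` tries every starting position until one works.
The match spans [0:1] → 'f'.

(0, 1)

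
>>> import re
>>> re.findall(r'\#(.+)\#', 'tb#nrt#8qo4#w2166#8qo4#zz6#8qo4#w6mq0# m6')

['nrt#8qo4#w2166#8qo4#zz6#8qo4#w6mq0']

Because there's exactly one group, `findall` drops the full match and keeps group 1 from the one hit.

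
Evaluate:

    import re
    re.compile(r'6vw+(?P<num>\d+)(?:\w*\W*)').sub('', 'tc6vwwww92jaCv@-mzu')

'tcmzu'

This matches the literal '6v', then one or more of a literal 'w'; then one or more of a digit (captured as 'num'); then zero or more of a word character, then zero or more of a non-word character (non-capturing group).
Matches: at [2:16] → '6vwwww92jaCv@-'.
Every occurrence is swapped for ''.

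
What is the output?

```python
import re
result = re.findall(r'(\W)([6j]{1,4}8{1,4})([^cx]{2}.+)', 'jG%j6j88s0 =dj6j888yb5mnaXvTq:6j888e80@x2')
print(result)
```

The pattern matches a non-word character (captured); then 1 to 4 of one of [6j], then 1 to 4 of a literal '8' (captured); then exactly 2 of any character except [cx], then one or more of any character (captured).
Scanning left to right: at [2:41] match '%j6j88s0 =dj6j888yb5mnaXvTq:6j888e80@x2', groups = ('%', 'j6j88', 's0 =dj6j888yb5mnaXvTq:6j888e80@x2').
`findall` packs the 3 group values into a tuple for every match.

[('%', 'j6j88', 's0 =dj6j888yb5mnaXvTq:6j888e80@x2')]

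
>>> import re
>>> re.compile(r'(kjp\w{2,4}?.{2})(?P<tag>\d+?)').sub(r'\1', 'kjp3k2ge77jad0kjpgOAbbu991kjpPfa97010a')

'kjp3k2ge7jad0kjpgOAbbu91kjpPfa9010a'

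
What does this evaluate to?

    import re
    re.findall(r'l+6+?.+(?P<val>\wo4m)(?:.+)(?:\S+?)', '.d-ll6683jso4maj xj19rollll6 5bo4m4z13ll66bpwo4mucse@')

['wo4m']

This matches one or more of the literal 'l', then one or more of a literal '6' (lazy), then one or more of any character; then a word character, then the literal 'o4m' (captured as 'val'); then one or more of any character (non-capturing group); then one or more of a non-whitespace character (lazy) (non-capturing group).
Matches: at [3:53] match 'll6683jso4maj xj19rollll6 5bo4m4z13ll66bpwo4mucse@', group 1 = 'wo4m'.
One capturing group, so `findall` returns just the captured substring from the one match — 1 in all.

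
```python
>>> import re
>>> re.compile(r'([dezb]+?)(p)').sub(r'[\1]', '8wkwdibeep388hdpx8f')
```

'8wkwdi[bee]388h[d]x8f'

The pattern matches one or more of one of [dezb] (lazy) (captured); then a literal 'p' (captured).
`\1` in the replacement pulls in group 1's text for each match.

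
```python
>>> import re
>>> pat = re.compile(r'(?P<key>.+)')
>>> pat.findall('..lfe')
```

['..lfe']

The pattern matches one or more of any character (captured as 'key').
Scanning left to right: at [0:5] match '..lfe', group 1 = '..lfe'.
With a single group, `findall` returns only what that group captured — 1 item.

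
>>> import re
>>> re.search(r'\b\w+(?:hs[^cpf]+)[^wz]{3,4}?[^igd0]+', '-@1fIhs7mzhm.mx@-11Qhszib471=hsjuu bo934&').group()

'1fIhs7mzhm.mx@-11Qhszib471=hsjuu bo934&'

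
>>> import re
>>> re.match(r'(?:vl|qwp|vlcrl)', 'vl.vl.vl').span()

With `match`, the pattern is implicitly anchored at the beginning.
The match spans [0:2] → 'vl'.

(0, 2)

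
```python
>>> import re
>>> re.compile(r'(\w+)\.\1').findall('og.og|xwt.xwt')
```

After group 1 captures some text, `\1` only succeeds where that same text appears again.
Matches: at [0:5] match 'og.og', group 1 = 'og'; at [6:13] match 'xwt.xwt', group 1 = 'xwt'.
One capturing group, so `findall` returns just the captured substring from each match — 2 in all.

['og', 'xwt']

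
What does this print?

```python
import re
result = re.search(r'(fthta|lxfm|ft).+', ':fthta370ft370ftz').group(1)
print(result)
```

fthta

Alternation tries branches left to right and keeps the first one that lets the overall match succeed at that position.
`re.search` scans for the first position where the pattern succeeds.
The match spans [1:17] → 'fthta370ft370ftz'.
Captured: group 1 = 'fthta'.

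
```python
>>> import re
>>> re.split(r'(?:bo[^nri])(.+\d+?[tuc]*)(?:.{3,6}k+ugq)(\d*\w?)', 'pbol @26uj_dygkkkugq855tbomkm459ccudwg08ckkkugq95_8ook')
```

['p', ' @26uj_dygkkkugq855tbomkm459ccudwg08', '95_', '8ook']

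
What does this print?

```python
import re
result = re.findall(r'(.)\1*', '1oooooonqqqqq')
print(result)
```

After group 1 captures some text, `\1` only succeeds where that same text appears again.
`findall` collects group 1 from each match (4 total).

['1', 'o', 'n', 'q']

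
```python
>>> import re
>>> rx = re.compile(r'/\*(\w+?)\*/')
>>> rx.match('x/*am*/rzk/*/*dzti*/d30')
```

None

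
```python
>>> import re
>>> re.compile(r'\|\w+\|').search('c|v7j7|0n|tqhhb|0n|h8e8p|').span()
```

(1, 7)

`re.search` tries every starting position until one works.
The match spans [1:7] → '|v7j7|'.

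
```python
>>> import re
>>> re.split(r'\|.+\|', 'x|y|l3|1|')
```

Matches to split on: at [1:9] → '|y|l3|1|'.
The string is cut at each match, leaving 2 pieces.

['x', '']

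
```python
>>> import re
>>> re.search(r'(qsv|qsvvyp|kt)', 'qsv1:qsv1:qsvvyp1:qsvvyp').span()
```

`re.search` tries every starting position until one works.
The match spans [0:3] → 'qsv'.
Captured: group 1 = 'qsv'.

(0, 3)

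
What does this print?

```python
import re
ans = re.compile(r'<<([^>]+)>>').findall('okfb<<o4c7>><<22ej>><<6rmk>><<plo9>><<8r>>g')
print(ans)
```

['o4c7', '22ej', '6rmk', 'plo9', '8r']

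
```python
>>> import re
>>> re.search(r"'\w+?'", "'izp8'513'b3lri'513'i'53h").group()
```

`re.search` tries every starting position until one works.
The match spans [0:6] → "'izp8'".

"'izp8'"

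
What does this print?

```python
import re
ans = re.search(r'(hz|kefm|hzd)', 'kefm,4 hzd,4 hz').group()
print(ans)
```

kefm

The match spans [0:4] → 'kefm'.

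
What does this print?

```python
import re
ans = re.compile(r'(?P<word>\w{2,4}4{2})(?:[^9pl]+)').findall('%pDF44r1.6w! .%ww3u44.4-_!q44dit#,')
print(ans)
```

['pDF44']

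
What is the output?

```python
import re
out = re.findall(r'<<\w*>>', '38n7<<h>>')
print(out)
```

['<<h>>']

Matches: at [4:9] → '<<h>>'.
No capturing groups, so `findall` returns the 1 full match string.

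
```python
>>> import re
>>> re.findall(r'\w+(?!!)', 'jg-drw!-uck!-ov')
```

['jg', 'dr', 'uc', 'ov']

Because the assertion is negative and zero-width, positions next to the forbidden text are skipped.
Scanning left to right: at [0:2] → 'jg'; at [3:5] → 'dr'; at [8:10] → 'uc'; at [13:15] → 'ov'.
`findall` yields the raw match text (4 of them) because the pattern has no groups.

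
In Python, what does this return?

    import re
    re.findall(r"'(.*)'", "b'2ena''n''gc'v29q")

["2ena''n''gc"]

Scanning left to right: at [1:14] match "'2ena''n''gc'", group 1 = "2ena''n''gc".
One capturing group, so `findall` returns just the captured substring from the one match — 1 in all.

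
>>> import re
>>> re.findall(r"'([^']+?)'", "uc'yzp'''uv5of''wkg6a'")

Matches: at [2:7] match "'yzp'", group 1 = 'yzp'; at [8:15] match "'uv5of'", group 1 = 'uv5of'; at [15:22] match "'wkg6a'", group 1 = 'wkg6a'.
Because there's exactly one group, `findall` drops the full match and keeps group 1 from each hit.

['yzp', 'uv5of', 'wkg6a']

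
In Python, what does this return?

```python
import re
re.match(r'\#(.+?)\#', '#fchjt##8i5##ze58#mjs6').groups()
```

Because the quantifier is non-greedy, it stops expanding at the earliest point where the rest of the pattern can succeed.
With `match`, the pattern is implicitly anchored at the beginning.
The match spans [0:7] → '#fchjt#'.
Captured: group 1 = 'fchjt'.

('fchjt',)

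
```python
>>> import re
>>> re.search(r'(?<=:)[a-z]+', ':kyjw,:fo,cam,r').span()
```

(1, 5)

Lookahead/lookbehind check context without consuming it, so the matched span excludes the asserted characters.
`re.search` tries every starting position until one works.
The match spans [1:5] → 'kyjw'.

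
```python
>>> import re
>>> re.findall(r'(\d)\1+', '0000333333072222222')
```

['0', '3', '2']

`\1` is not a pattern — it's the concrete string captured by group 1, re-applied verbatim.
Matches: at [0:4] match '0000', group 1 = '0'; at [4:10] match '333333', group 1 = '3'; at [12:19] match '2222222', group 1 = '2'.
With a single group, `findall` returns only what that group captured — 3 items.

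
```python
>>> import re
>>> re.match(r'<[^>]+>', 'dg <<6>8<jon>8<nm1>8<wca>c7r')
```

With `match`, the pattern is implicitly anchored at the beginning.
Here the pattern fails at index 0, so the call returns None.

None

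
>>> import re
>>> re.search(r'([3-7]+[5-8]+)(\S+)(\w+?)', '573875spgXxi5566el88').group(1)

Pattern: one or more of a character in [3-7], then one or more of a character in [5-8] (captured); then one or more of a non-whitespace character (captured); then one or more of a word character (lazy) (captured).
`re.search` scans for the first position where the pattern succeeds.
The match spans [0:20] → '573875spgXxi5566el88'.
Captured: group 1 = '573875', group 2 = 'spgXxi5566el8', group 3 = '8'.

'573875'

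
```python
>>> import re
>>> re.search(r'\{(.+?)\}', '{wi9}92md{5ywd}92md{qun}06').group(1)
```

'wi9'

`re.search` tries every starting position until one works.
The match spans [0:5] → '{wi9}'.
Captured: group 1 = 'wi9'.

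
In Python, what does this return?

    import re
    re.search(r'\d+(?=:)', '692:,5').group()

'692'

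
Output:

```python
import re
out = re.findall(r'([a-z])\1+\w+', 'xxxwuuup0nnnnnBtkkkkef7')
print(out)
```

A backreference is literal: `\1` must see the identical characters the first group matched.
Matches: at [0:23] match 'xxxwuuup0nnnnnBtkkkkef7', group 1 = 'x'.
`findall` collects group 1 from the one match (1 total).

['x']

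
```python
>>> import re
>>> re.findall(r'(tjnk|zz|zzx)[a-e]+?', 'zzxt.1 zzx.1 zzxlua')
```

[]

One capturing group, so `findall` returns just the captured substring from each match — 0 in all.
Nothing in the string satisfies the pattern, so the list is empty.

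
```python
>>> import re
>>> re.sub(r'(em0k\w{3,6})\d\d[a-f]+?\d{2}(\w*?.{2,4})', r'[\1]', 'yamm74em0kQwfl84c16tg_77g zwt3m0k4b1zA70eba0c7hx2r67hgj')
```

'yamm74[em0kQwfl]7g zwt3m0k4b1zA70eba0c7hx2r67hgj'

The `?` after the quantifier makes it lazy — it takes as little as possible before letting the rest of the pattern try.
The replacement refers to a captured group, so each match is rewritten using its own captured text.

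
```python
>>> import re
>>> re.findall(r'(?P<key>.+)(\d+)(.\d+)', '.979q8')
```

Pattern: one or more of any character (captured as 'key'); then one or more of a digit (captured); then any character, then one or more of a digit (captured).
With 3 capturing groups, `findall` returns a 3-tuple per match.

[('.97', '9', 'q8')]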